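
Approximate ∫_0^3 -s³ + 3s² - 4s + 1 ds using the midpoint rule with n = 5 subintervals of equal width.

Δs = (3 − 0)/5 = 0.6.
Midpoints: 0.3, 0.9, 1.5, 2.1, 2.7.
f(0.3) = 0.043, f(0.9) = -0.899, f(1.5) = -1.625, f(2.1) = -3.431, f(2.7) = -7.613.
Sum = Δs · [f(0.3) + f(0.9) + f(1.5) + f(2.1) + f(2.7)].
Sum = -8.115.

-8.115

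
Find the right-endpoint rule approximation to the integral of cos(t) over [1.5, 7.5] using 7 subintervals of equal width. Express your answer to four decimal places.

Δt = (7.5 − 1.5)/7 = 6/7.
Right endpoints: 33/14, 45/14, 57/14, 69/14, 81/14, 93/14, 7.5.
f(33/14) ≈ -0.7078, f(45/14) ≈ -0.9974, f(57/14) ≈ -0.5980, f(69/14) ≈ 0.2145, f(81/14) ≈ 0.8788, f(93/14) ≈ 0.9360, f(7.5) ≈ 0.3466.
Sum = Δt · [f(33/14) + f(45/14) + f(57/14) + ...].
Sum ≈ 0.0624.

0.0624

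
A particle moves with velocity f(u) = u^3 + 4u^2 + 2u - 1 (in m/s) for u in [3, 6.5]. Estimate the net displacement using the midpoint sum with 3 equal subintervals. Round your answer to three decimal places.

Δu = (6.5 − 3)/3 = 7/6.
Midpoints: 43/12, 4.75, 71/12.
f(43/12) = 178915/1728, f(4.75) = 205.921875, f(71/12) = 618599/1728.
Sum = Δu · [f(43/12) + f(4.75) + f(71/12)].
Sum ≈ 778.687.

778.687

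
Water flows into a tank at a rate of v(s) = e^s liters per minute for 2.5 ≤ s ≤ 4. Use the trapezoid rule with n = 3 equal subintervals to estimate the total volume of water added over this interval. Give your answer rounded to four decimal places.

Δs = (4 − 2.5)/3 = 0.5.
v(2.5) ≈ 12.1825, v(3) ≈ 20.0855, v(3.5) ≈ 33.1155, v(4) ≈ 54.5982.
T_3 = (Δs/2)·[v(s_0) + 2v(s_1) + 2v(s_2) + v(s_3)].
Sum ≈ 43.2957.

43.2957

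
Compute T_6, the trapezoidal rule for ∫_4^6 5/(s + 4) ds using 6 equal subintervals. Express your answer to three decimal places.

Δs = (6 − 4)/6 = 1/3.
f(4) = 0.625, f(13/3) = 0.6, f(14/3) = 15/26, f(5) = 5/9, f(16/3) = 15/28, f(17/3) = 15/29, f(6) = 0.5.
T_6 = (Δs/2)·[f(s_0) + 2f(s_1) + ... + 2f(s_{5}) + f(s_6)].
Sum ≈ 1.116.

1.116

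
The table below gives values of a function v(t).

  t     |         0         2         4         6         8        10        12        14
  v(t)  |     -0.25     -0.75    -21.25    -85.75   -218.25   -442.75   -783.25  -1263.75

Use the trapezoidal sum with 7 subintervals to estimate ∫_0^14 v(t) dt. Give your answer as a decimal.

-4368

Δt = 2.
T_7 = (2/2)·[(-0.25) + 2·(-0.75) + 2·(-21.25) + 2·(-85.75) + 2·(-218.25) + 2·(-442.75) + 2·(-783.25) + (-1263.75)] = -4368.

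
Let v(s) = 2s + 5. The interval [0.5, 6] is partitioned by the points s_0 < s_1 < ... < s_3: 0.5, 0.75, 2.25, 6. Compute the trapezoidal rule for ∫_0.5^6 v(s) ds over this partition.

Subinterval widths: 0.25, 1.5, 3.75.
v(0.5) = 6, v(0.75) = 6.5, v(2.25) = 9.5, v(6) = 17.
On each subinterval the trapezoid contributes (Δs_i/2)·[v(s_{i-1}) + v(s_i)].
Sum = 63.25.

63.25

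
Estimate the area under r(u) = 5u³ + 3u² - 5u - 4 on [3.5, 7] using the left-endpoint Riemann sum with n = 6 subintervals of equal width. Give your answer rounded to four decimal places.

2559.4145

Δu = (7 − 3.5)/6 = 7/12.
Left endpoints: 3.5, 49/12, 14/3, 5.25, 35/6, 77/12.
r(3.5) = 229.625, r(49/12) = 632489/1728, r(14/3) = 14746/27, r(5.25) = 775.953125, r(35/6) = 229261/216, r(77/12) = 2433757/1728.
Sum = Δu · [r(3.5) + r(49/12) + r(14/3) + ...].
Sum ≈ 2559.4145.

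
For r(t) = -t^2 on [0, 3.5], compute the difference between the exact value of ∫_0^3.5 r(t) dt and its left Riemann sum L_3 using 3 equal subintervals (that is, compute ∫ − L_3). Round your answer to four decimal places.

Exact integral: ∫_0^3.5 r(t) dt ≈ -14.291667.
L_3 ≈ -7.939815.
Error ≈ -14.291667 − (-7.939815) ≈ -6.3519.

-6.3519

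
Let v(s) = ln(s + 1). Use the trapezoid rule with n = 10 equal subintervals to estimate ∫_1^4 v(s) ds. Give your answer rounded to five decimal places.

Δs = (4 − 1)/10 = 0.3.
v(1) ≈ 0.69315, v(1.3) ≈ 0.83291, v(1.6) ≈ 0.95551, v(1.9) ≈ 1.06471, v(2.2) ≈ 1.16315, v(2.5) ≈ 1.25276, v(2.8) ≈ 1.33500, v(3.1) ≈ 1.41099, v(3.4) ≈ 1.48160, v(3.7) ≈ 1.54756, v(4) ≈ 1.60944.
T_10 = (Δs/2)·[v(s_0) + 2v(s_1) + ... + 2v(s_{9}) + v(s_10)].
Sum ≈ 3.65865.

3.65865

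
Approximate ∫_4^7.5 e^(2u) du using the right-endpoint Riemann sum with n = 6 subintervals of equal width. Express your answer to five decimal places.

Δu = (7.5 − 4)/6 = 7/12.
Right endpoints: 55/12, 31/6, 5.75, 19/3, 83/12, 7.5.
f(55/12) ≈ 9572.66257, f(31/6) ≈ 30740.40934, f(5.75) ≈ 98715.77101, f(19/3) ≈ 317003.04759, f(83/12) ≈ 1017982.54882, f(7.5) ≈ 3269017.37247.
Sum = Δu · [f(55/12) + f(31/6) + f(5.75) + ...].
Sum ≈ 2766768.55689.

2766768.55689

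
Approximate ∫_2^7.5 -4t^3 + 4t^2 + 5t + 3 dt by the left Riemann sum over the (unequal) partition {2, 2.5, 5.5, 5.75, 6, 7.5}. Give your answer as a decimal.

-1375.609375

Subinterval widths: 0.5, 3, 0.25, 0.25, 1.5.
Left endpoints: 2, 2.5, 5.5, 5.75, 6.
f(2) = -3, f(2.5) = -22, f(5.5) = -514, f(5.75) = -596.4375, f(6) = -687.
Sum = Σ Δt_i · f(t_i).
Sum = -1375.609375.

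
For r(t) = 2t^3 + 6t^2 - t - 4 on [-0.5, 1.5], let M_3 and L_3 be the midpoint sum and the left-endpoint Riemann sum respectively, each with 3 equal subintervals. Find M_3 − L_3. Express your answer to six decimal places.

M_3 ≈ -0.16666667.
L_3 ≈ -3.83333333.
M_3 − L_3 ≈ 3.666667.

3.666667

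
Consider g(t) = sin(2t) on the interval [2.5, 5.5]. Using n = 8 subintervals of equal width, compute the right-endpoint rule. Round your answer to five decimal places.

0.12531

Δt = (5.5 − 2.5)/8 = 0.375.
Right endpoints: 2.875, 3.25, 3.625, 4, 4.375, 4.75, 5.125, 5.5.
g(2.875) ≈ -0.50828, g(3.25) ≈ 0.21512, g(3.625) ≈ 0.82308, g(4) ≈ 0.98936, g(4.375) ≈ 0.62472, g(4.75) ≈ -0.07515, g(5.125) ≈ -0.73470, g(5.5) ≈ -0.99999.
Sum = Δt · [g(2.875) + g(3.25) + g(3.625) + ...].
Sum ≈ 0.12531.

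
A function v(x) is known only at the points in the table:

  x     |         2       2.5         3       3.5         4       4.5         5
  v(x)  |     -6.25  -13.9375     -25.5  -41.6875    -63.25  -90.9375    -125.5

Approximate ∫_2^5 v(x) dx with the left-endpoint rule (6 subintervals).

-120.78125

Δx = 0.5.
Sum = 0.5·[(-6.25) + (-13.9375) + (-25.5) + (-41.6875) + (-63.25) + (-90.9375)] = -120.78125.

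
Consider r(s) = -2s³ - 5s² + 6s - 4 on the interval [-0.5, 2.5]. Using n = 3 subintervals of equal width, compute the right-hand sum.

Δs = (2.5 − (-0.5))/3 = 1.
Right endpoints: 0.5, 1.5, 2.5.
r(0.5) = -2.5, r(1.5) = -13, r(2.5) = -51.5.
Sum = Δs · [r(0.5) + r(1.5) + r(2.5)].
Sum = -67.

-67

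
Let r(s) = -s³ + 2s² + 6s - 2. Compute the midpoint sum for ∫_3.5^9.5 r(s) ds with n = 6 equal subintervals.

-1225

Δs = (9.5 − 3.5)/6 = 1.
Midpoints: 4, 5, 6, 7, 8, 9.
r(4) = -10, r(5) = -47, r(6) = -110, r(7) = -205, r(8) = -338, r(9) = -515.
Sum = Δs · [r(4) + r(5) + r(6) + ...].
Sum = -1225.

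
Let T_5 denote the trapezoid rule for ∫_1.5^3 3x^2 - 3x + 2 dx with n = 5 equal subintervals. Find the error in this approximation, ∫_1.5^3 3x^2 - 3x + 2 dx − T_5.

Exact integral: ∫_1.5^3 f(x) dx = 16.5.
T_5 = 16.5675.
Error = 16.5 − 16.5675 = -0.0675.

-0.0675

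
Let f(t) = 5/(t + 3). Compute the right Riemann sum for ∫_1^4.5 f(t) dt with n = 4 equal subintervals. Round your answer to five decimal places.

2.90202

Δt = (4.5 − 1)/4 = 0.875.
Right endpoints: 1.875, 2.75, 3.625, 4.5.
f(1.875) = 40/39, f(2.75) = 20/23, f(3.625) = 40/53, f(4.5) = 2/3.
Sum = Δt · [f(1.875) + f(2.75) + f(3.625) + f(4.5)].
Sum ≈ 2.90202.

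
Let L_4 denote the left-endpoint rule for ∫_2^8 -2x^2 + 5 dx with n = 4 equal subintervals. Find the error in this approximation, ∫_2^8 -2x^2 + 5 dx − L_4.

-85.5

Exact integral: ∫_2^8 f(x) dx = -306.
L_4 = -220.5.
Error = -306 − (-220.5) = -85.5.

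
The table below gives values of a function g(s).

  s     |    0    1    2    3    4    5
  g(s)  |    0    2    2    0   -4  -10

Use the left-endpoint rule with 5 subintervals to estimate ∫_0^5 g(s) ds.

Δs = 1.
Sum = 1·[0 + 2 + 2 + 0 + (-4)] = 0.

0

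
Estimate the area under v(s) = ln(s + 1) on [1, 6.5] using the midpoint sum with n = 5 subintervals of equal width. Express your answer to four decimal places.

Δs = (6.5 − 1)/5 = 1.1.
Midpoints: 1.55, 2.65, 3.75, 4.85, 5.95.
v(1.55) ≈ 0.9361, v(2.65) ≈ 1.2947, v(3.75) ≈ 1.5581, v(4.85) ≈ 1.7664, v(5.95) ≈ 1.9387.
Sum = Δs · [v(1.55) + v(2.65) + v(3.75) + v(4.85) + v(5.95)].
Sum ≈ 8.2436.

8.2436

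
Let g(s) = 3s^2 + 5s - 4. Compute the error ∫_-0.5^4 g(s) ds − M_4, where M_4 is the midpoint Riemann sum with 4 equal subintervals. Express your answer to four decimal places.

Exact integral: ∫_-0.5^4 g(s) ds = 85.5.
M_4 ≈ 84.076172.
Error ≈ 85.5 − 84.076172 ≈ 1.4238.

1.4238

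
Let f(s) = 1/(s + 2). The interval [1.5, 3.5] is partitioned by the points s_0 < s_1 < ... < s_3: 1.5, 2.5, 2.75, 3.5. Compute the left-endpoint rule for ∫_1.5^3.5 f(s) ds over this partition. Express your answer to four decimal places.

Subinterval widths: 1, 0.25, 0.75.
Left endpoints: 1.5, 2.5, 2.75.
f(1.5) = 2/7, f(2.5) = 2/9, f(2.75) = 4/19.
Sum = Σ Δs_i · f(s_i).
Sum ≈ 0.4992.

0.4992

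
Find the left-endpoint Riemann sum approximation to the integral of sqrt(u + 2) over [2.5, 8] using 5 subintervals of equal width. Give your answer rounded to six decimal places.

14.137555

Δu = (8 − 2.5)/5 = 1.1.
Left endpoints: 2.5, 3.6, 4.7, 5.8, 6.9.
f(2.5) ≈ 2.121320, f(3.6) ≈ 2.366432, f(4.7) ≈ 2.588436, f(5.8) ≈ 2.792848, f(6.9) ≈ 2.983287.
Sum = Δu · [f(2.5) + f(3.6) + f(4.7) + f(5.8) + f(6.9)].
Sum ≈ 14.137555.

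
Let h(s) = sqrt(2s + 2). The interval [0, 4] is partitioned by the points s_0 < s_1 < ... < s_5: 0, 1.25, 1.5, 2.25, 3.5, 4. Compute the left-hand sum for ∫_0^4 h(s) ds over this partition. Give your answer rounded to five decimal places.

8.66204

Subinterval widths: 1.25, 0.25, 0.75, 1.25, 0.5.
Left endpoints: 0, 1.25, 1.5, 2.25, 3.5.
h(0) ≈ 1.41421, h(1.25) ≈ 2.12132, h(1.5) ≈ 2.23607, h(2.25) ≈ 2.54951, h(3.5) ≈ 3.00000.
Sum = Σ Δs_i · h(s_i).
Sum ≈ 8.66204.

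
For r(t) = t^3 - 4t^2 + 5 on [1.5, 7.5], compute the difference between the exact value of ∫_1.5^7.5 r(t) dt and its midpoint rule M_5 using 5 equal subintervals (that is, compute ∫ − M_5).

Exact integral: ∫_1.5^7.5 r(t) dt = 261.75.
M_5 = 254.91.
Error = 261.75 − 254.91 = 6.84.

6.84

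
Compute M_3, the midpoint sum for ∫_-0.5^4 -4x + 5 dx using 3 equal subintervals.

-9

Δx = (4 − (-0.5))/3 = 1.5.
Midpoints: 0.25, 1.75, 3.25.
f(0.25) = 4, f(1.75) = -2, f(3.25) = -8.
Sum = Δx · [f(0.25) + f(1.75) + f(3.25)].
Sum = -9.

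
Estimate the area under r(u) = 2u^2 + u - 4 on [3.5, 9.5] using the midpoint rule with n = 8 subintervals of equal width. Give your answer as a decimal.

Δu = (9.5 − 3.5)/8 = 0.75.
Midpoints: 3.875, 4.625, 5.375, 6.125, 6.875, 7.625, 8.375, 9.125.
r(3.875) = 29.90625, r(4.625) = 43.40625, r(5.375) = 59.15625, r(6.125) = 77.15625, r(6.875) = 97.40625, r(7.625) = 119.90625, r(8.375) = 144.65625, r(9.125) = 171.65625.
Sum = Δu · [r(3.875) + r(4.625) + r(5.375) + ...].
Sum = 557.4375.

557.4375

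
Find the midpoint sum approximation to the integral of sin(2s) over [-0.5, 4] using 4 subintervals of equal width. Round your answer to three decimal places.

0.428

Δs = (4 − (-0.5))/4 = 1.125.
Midpoints: 0.0625, 1.1875, 2.3125, 3.4375.
f(0.0625) ≈ 0.125, f(1.1875) ≈ 0.694, f(2.3125) ≈ -0.996, f(3.4375) ≈ 0.558.
Sum = Δs · [f(0.0625) + f(1.1875) + f(2.3125) + f(3.4375)].
Sum ≈ 0.428.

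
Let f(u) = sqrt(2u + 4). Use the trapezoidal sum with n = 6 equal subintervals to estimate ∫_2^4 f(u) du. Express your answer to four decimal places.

6.3133

Δu = (4 − 2)/6 = 1/3.
f(2) ≈ 2.8284, f(7/3) ≈ 2.9439, f(8/3) ≈ 3.0551, f(3) ≈ 3.1623, f(10/3) ≈ 3.2660, f(11/3) ≈ 3.3665, f(4) ≈ 3.4641.
T_6 = (Δu/2)·[f(u_0) + 2f(u_1) + ... + 2f(u_{5}) + f(u_6)].
Sum ≈ 6.3133.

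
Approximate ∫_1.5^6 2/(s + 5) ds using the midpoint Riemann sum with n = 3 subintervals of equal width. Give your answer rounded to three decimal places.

1.049

Δs = (6 − 1.5)/3 = 1.5.
Midpoints: 2.25, 3.75, 5.25.
f(2.25) = 8/29, f(3.75) = 8/35, f(5.25) = 8/41.
Sum = Δs · [f(2.25) + f(3.75) + f(5.25)].
Sum ≈ 1.049.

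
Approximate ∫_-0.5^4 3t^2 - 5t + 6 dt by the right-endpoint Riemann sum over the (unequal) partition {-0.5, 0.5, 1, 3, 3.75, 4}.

Subinterval widths: 1, 0.5, 2, 0.75, 0.25.
Right endpoints: 0.5, 1, 3, 3.75, 4.
f(0.5) = 4.25, f(1) = 4, f(3) = 18, f(3.75) = 29.4375, f(4) = 34.
Sum = Σ Δt_i · f(t_i).
Sum = 72.828125.

72.828125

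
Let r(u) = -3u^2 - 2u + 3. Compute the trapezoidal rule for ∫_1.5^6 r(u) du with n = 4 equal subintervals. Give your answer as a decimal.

-235.72265625

Δu = (6 − 1.5)/4 = 1.125.
r(1.5) = -6.75, r(2.625) = -22.921875, r(3.75) = -46.6875, r(4.875) = -78.046875, r(6) = -117.
T_4 = (Δu/2)·[r(u_0) + 2r(u_1) + 2r(u_2) + 2r(u_3) + r(u_4)].
Sum = -235.72265625.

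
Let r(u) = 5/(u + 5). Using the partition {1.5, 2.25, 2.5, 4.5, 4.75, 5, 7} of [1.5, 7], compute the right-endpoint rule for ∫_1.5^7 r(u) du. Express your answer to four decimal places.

Subinterval widths: 0.75, 0.25, 2, 0.25, 0.25, 2.
Right endpoints: 2.25, 2.5, 4.5, 4.75, 5, 7.
r(2.25) = 20/29, r(2.5) = 2/3, r(4.5) = 10/19, r(4.75) = 20/39, r(5) = 0.5, r(7) = 5/12.
Sum = Σ Δu_i · r(u_i).
Sum ≈ 2.8231.

2.8231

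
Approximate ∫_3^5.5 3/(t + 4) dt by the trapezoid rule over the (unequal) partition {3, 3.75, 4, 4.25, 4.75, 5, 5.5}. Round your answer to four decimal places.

0.9169

Subinterval widths: 0.75, 0.25, 0.25, 0.5, 0.25, 0.5.
f(3) = 3/7, f(3.75) = 12/31, f(4) = 0.375, f(4.25) = 4/11, f(4.75) = 12/35, f(5) = 1/3, f(5.5) = 6/19.
On each subinterval the trapezoid contributes (Δt_i/2)·[f(t_{i-1}) + f(t_i)].
Sum ≈ 0.9169.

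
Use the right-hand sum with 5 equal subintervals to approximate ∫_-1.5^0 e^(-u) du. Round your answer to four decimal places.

Δu = (0 − (-1.5))/5 = 0.3.
Right endpoints: -1.2, -0.9, -0.6, -0.3, 0.
f(-1.2) ≈ 3.3201, f(-0.9) ≈ 2.4596, f(-0.6) ≈ 1.8221, f(-0.3) ≈ 1.3499, f(0) ≈ 1.0000.
Sum = Δu · [f(-1.2) + f(-0.9) + f(-0.6) + f(-0.3) + f(0)].
Sum ≈ 2.9855.

2.9855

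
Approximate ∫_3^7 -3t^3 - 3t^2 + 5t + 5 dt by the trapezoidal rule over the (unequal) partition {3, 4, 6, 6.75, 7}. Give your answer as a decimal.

-2010.1640625

Subinterval widths: 1, 2, 0.75, 0.25.
f(3) = -88, f(4) = -215, f(6) = -721, f(6.75) = -1020.578125, f(7) = -1136.
On each subinterval the trapezoid contributes (Δt_i/2)·[f(t_{i-1}) + f(t_i)].
Sum = -2010.1640625.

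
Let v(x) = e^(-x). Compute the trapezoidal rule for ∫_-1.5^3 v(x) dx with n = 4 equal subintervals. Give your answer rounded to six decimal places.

Δx = (3 − (-1.5))/4 = 1.125.
v(-1.5) ≈ 4.481689, v(-0.375) ≈ 1.454991, v(0.75) ≈ 0.472367, v(1.875) ≈ 0.153355, v(3) ≈ 0.049787.
T_4 = (Δx/2)·[v(x_0) + 2v(x_1) + 2v(x_2) + 2v(x_3) + v(x_4)].
Sum ≈ 4.889757.

4.889757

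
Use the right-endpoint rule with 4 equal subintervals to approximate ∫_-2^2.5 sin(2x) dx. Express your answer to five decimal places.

Δx = (2.5 − (-2))/4 = 1.125.
Right endpoints: -0.875, 0.25, 1.375, 2.5.
f(-0.875) ≈ -0.98399, f(0.25) ≈ 0.47943, f(1.375) ≈ 0.38166, f(2.5) ≈ -0.95892.
Sum = Δx · [f(-0.875) + f(0.25) + f(1.375) + f(2.5)].
Sum ≈ -1.21705.

-1.21705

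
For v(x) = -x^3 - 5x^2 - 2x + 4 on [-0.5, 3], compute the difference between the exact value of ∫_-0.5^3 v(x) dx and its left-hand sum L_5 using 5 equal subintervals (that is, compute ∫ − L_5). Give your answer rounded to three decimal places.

Exact integral: ∫_-0.5^3 v(x) dx ≈ -60.19271.
L_5 = -35.4375.
Error ≈ -60.19271 − (-35.4375) ≈ -24.755.

-24.755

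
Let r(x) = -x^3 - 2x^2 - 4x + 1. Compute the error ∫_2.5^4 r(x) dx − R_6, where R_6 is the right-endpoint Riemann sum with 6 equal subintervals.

Exact integral: ∫_2.5^4 r(x) dx = -104.484375.
R_6 = -113.90234375.
Error = -104.484375 − (-113.90234375) = 9.41796875.

9.41796875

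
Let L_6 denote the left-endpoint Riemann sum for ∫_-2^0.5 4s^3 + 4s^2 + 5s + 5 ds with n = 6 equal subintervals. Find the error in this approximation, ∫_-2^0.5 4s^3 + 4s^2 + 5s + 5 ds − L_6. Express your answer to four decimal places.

Exact integral: ∫_-2^0.5 f(s) ds ≈ -1.979167.
L_6 ≈ -8.590856.
Error ≈ -1.979167 − (-8.590856) ≈ 6.6117.

6.6117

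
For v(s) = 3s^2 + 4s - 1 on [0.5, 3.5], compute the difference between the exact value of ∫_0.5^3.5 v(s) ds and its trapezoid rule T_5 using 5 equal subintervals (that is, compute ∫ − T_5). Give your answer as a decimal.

Exact integral: ∫_0.5^3.5 v(s) ds = 63.75.
T_5 = 64.29.
Error = 63.75 − 64.29 = -0.54.

-0.54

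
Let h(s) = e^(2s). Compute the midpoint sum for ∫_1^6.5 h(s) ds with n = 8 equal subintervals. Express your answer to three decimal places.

204692.726

Δs = (6.5 − 1)/8 = 0.6875.
Midpoints: 1.34375, 2.03125, 2.71875, 3.40625, 4.09375, 4.78125, 5.46875, 6.15625.
h(1.34375) ≈ 14.695, h(2.03125) ≈ 58.119, h(2.71875) ≈ 229.867, h(3.40625) ≈ 909.141, h(4.09375) ≈ 3595.722, h(4.78125) ≈ 14221.355, h(5.46875) ≈ 56246.551, h(6.15625) ≈ 222459.424.
Sum = Δs · [h(1.34375) + h(2.03125) + h(2.71875) + ...].
Sum ≈ 204692.726.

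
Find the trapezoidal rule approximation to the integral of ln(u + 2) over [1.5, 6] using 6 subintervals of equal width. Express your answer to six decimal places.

7.743347

Δu = (6 − 1.5)/6 = 0.75.
f(1.5) ≈ 1.252763, f(2.25) ≈ 1.446919, f(3) ≈ 1.609438, f(3.75) ≈ 1.749200, f(4.5) ≈ 1.871802, f(5.25) ≈ 1.981001, f(6) ≈ 2.079442.
T_6 = (Δu/2)·[f(u_0) + 2f(u_1) + ... + 2f(u_{5}) + f(u_6)].
Sum ≈ 7.743347.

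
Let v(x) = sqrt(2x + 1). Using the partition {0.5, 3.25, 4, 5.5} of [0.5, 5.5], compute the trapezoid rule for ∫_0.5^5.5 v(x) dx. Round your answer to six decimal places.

Subinterval widths: 2.75, 0.75, 1.5.
v(0.5) ≈ 1.414214, v(3.25) ≈ 2.738613, v(4) ≈ 3.000000, v(5.5) ≈ 3.464102.
On each subinterval the trapezoid contributes (Δx_i/2)·[v(x_{i-1}) + v(x_i)].
Sum ≈ 12.710192.

12.710192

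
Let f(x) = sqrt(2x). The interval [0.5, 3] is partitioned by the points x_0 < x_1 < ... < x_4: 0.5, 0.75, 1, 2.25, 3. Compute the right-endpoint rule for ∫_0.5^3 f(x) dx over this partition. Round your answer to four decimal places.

Subinterval widths: 0.25, 0.25, 1.25, 0.75.
Right endpoints: 0.75, 1, 2.25, 3.
f(0.75) ≈ 1.2247, f(1) ≈ 1.4142, f(2.25) ≈ 2.1213, f(3) ≈ 2.4495.
Sum = Σ Δx_i · f(x_i).
Sum ≈ 5.1485.

5.1485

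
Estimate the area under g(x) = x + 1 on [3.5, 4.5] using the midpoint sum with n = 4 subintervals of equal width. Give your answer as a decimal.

5

Δx = (4.5 − 3.5)/4 = 0.25.
Midpoints: 3.625, 3.875, 4.125, 4.375.
g(3.625) = 4.625, g(3.875) = 4.875, g(4.125) = 5.125, g(4.375) = 5.375.
Sum = Δx · [g(3.625) + g(3.875) + g(4.125) + g(4.375)].
Sum = 5.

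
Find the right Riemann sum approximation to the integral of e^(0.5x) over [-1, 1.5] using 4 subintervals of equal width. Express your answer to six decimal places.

3.517505

Δx = (1.5 − (-1))/4 = 0.625.
Right endpoints: -0.375, 0.25, 0.875, 1.5.
f(-0.375) ≈ 0.829029, f(0.25) ≈ 1.133148, f(0.875) ≈ 1.548830, f(1.5) ≈ 2.117000.
Sum = Δx · [f(-0.375) + f(0.25) + f(0.875) + f(1.5)].
Sum ≈ 3.517505.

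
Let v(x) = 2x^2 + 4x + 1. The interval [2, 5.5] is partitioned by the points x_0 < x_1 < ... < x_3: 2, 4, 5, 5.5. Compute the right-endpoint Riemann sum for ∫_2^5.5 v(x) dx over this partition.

Subinterval widths: 2, 1, 0.5.
Right endpoints: 4, 5, 5.5.
v(4) = 49, v(5) = 71, v(5.5) = 83.5.
Sum = Σ Δx_i · v(x_i).
Sum = 210.75.

210.75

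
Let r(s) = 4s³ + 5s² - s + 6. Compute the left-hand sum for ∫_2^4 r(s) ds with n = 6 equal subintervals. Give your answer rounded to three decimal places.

Δs = (4 − 2)/6 = 1/3.
Left endpoints: 2, 7/3, 8/3, 3, 10/3, 11/3.
r(2) = 56, r(7/3) = 2206/27, r(8/3) = 3098/27, r(3) = 156, r(10/3) = 5572/27, r(11/3) = 7202/27.
Sum = Δs · [r(2) + r(7/3) + r(8/3) + ...].
Sum ≈ 293.852.

293.852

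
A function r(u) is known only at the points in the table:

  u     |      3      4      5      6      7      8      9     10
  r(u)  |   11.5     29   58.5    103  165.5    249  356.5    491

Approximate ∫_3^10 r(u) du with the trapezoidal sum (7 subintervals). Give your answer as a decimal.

Δu = 1.
T_7 = (1/2)·[11.5 + 2·29 + 2·58.5 + 2·103 + 2·165.5 + 2·249 + 2·356.5 + 491] = 1212.75.

1212.75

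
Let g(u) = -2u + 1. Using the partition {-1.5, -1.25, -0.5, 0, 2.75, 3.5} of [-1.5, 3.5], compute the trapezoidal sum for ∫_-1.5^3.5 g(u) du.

-5

Subinterval widths: 0.25, 0.75, 0.5, 2.75, 0.75.
g(-1.5) = 4, g(-1.25) = 3.5, g(-0.5) = 2, g(0) = 1, g(2.75) = -4.5, g(3.5) = -6.
On each subinterval the trapezoid contributes (Δu_i/2)·[g(u_{i-1}) + g(u_i)].
Sum = -5.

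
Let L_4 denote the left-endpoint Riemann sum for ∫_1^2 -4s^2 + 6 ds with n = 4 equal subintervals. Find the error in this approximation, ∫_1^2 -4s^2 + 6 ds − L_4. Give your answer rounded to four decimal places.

-1.4583

Exact integral: ∫_1^2 f(s) ds ≈ -3.333333.
L_4 = -1.875.
Error ≈ -3.333333 − (-1.875) ≈ -1.4583.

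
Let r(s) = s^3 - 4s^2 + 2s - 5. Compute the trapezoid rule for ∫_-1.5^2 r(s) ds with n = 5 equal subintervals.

Δs = (2 − (-1.5))/5 = 0.7.
r(-1.5) = -20.375, r(-0.8) = -9.672, r(-0.1) = -5.241, r(0.6) = -5.024, r(1.3) = -6.963, r(2) = -9.
T_5 = (Δs/2)·[r(s_0) + 2r(s_1) + ... + 2r(s_{4}) + r(s_5)].
Sum = -29.11125.

-29.11125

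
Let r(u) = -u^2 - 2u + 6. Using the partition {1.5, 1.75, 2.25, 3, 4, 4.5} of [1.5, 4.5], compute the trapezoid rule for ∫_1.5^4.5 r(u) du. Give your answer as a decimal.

Subinterval widths: 0.25, 0.5, 0.75, 1, 0.5.
r(1.5) = 0.75, r(1.75) = -0.5625, r(2.25) = -3.5625, r(3) = -9, r(4) = -18, r(4.5) = -23.25.
On each subinterval the trapezoid contributes (Δu_i/2)·[r(u_{i-1}) + r(u_i)].
Sum = -29.53125.

-29.53125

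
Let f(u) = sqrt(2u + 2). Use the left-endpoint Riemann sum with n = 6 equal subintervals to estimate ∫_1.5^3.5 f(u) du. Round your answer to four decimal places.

5.1448

Δu = (3.5 − 1.5)/6 = 1/3.
Left endpoints: 1.5, 11/6, 13/6, 2.5, 17/6, 19/6.
f(1.5) ≈ 2.2361, f(11/6) ≈ 2.3805, f(13/6) ≈ 2.5166, f(2.5) ≈ 2.6458, f(17/6) ≈ 2.7689, f(19/6) ≈ 2.8868.
Sum = Δu · [f(1.5) + f(11/6) + f(13/6) + ...].
Sum ≈ 5.1448.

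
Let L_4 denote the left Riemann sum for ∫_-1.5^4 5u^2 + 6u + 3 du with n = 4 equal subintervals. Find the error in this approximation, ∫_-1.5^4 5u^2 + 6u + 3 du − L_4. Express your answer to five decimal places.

61.28776

Exact integral: ∫_-1.5^4 f(u) du ≈ 170.0416667.
L_4 = 108.75390625.
Error ≈ 170.0416667 − 108.75390625 ≈ 61.28776.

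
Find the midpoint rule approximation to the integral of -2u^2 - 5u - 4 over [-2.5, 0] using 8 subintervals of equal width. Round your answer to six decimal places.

-4.750977

Δu = (0 − (-2.5))/8 = 0.3125.
Midpoints: -2.34375, -2.03125, -1.71875, -1.40625, -1.09375, -0.78125, -0.46875, -0.15625.
f(-2.34375) = -1673/512, f(-2.03125) = -1073/512, f(-1.71875) = -673/512, f(-1.40625) = -473/512, f(-1.09375) = -473/512, f(-0.78125) = -673/512, f(-0.46875) = -1073/512, f(-0.15625) = -1673/512.
Sum = Δu · [f(-2.34375) + f(-2.03125) + f(-1.71875) + ...].
Sum ≈ -4.750977.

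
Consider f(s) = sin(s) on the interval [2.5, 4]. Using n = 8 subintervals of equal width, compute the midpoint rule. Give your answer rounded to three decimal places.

Δs = (4 − 2.5)/8 = 0.1875.
Midpoints: 2.59375, 2.78125, 2.96875, 3.15625, 3.34375, 3.53125, 3.71875, 3.90625.
f(2.59375) ≈ 0.521, f(2.78125) ≈ 0.353, f(2.96875) ≈ 0.172, f(3.15625) ≈ -0.015, f(3.34375) ≈ -0.201, f(3.53125) ≈ -0.380, f(3.71875) ≈ -0.546, f(3.90625) ≈ -0.692.
Sum = Δs · [f(2.59375) + f(2.78125) + f(2.96875) + ...].
Sum ≈ -0.148.

-0.148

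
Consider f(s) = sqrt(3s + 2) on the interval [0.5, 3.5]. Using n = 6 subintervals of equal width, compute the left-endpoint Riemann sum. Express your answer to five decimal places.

Δs = (3.5 − 0.5)/6 = 0.5.
Left endpoints: 0.5, 1, 1.5, 2, 2.5, 3.
f(0.5) ≈ 1.87083, f(1) ≈ 2.23607, f(1.5) ≈ 2.54951, f(2) ≈ 2.82843, f(2.5) ≈ 3.08221, f(3) ≈ 3.31662.
Sum = Δs · [f(0.5) + f(1) + f(1.5) + ...].
Sum ≈ 7.94183.

7.94183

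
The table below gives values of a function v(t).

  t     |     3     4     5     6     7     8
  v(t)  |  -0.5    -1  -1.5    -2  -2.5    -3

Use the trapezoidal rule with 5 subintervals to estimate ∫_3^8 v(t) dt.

-8.75

Δt = 1.
T_5 = (1/2)·[(-0.5) + 2·(-1) + 2·(-1.5) + 2·(-2) + 2·(-2.5) + (-3)] = -8.75.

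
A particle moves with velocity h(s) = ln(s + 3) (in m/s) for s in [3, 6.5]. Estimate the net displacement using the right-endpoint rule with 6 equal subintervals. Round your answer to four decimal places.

Δs = (6.5 − 3)/6 = 7/12.
Right endpoints: 43/12, 25/6, 4.75, 16/3, 71/12, 6.5.
h(43/12) ≈ 1.8845, h(25/6) ≈ 1.9694, h(4.75) ≈ 2.0477, h(16/3) ≈ 2.1203, h(71/12) ≈ 2.1879, h(6.5) ≈ 2.2513.
Sum = Δs · [h(43/12) + h(25/6) + h(4.75) + ...].
Sum ≈ 7.2690.

7.2690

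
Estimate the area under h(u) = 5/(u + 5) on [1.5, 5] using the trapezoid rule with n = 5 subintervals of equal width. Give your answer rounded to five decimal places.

Δu = (5 − 1.5)/5 = 0.7.
h(1.5) = 10/13, h(2.2) = 25/36, h(2.9) = 50/79, h(3.6) = 25/43, h(4.3) = 50/93, h(5) = 0.5.
T_5 = (Δu/2)·[h(u_0) + 2h(u_1) + ... + 2h(u_{4}) + h(u_5)].
Sum ≈ 2.15670.

2.15670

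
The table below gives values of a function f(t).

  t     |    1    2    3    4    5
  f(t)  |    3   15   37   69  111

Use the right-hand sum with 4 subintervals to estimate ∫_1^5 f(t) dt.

232

Δt = 1.
Sum = 1·[15 + 37 + 69 + 111] = 232.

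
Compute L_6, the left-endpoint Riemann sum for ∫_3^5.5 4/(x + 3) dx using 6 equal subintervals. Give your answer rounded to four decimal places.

1.4349

Δx = (5.5 − 3)/6 = 5/12.
Left endpoints: 3, 41/12, 23/6, 4.25, 14/3, 61/12.
f(3) = 2/3, f(41/12) = 48/77, f(23/6) = 24/41, f(4.25) = 16/29, f(14/3) = 12/23, f(61/12) = 48/97.
Sum = Δx · [f(3) + f(41/12) + f(23/6) + ...].
Sum ≈ 1.4349.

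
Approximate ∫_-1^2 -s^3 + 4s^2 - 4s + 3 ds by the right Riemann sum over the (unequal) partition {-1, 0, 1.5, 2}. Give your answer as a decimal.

Subinterval widths: 1, 1.5, 0.5.
Right endpoints: 0, 1.5, 2.
f(0) = 3, f(1.5) = 2.625, f(2) = 3.
Sum = Σ Δs_i · f(s_i).
Sum = 8.4375.

8.4375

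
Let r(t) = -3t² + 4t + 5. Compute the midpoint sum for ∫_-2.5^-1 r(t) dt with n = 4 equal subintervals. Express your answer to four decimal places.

Δt = (-1 − (-2.5))/4 = 0.375.
Midpoints: -2.3125, -1.9375, -1.5625, -1.1875.
r(-2.3125) = -20.29296875, r(-1.9375) = -14.01171875, r(-1.5625) = -8.57421875, r(-1.1875) = -3.98046875.
Sum = Δt · [r(-2.3125) + r(-1.9375) + r(-1.5625) + r(-1.1875)].
Sum ≈ -17.5723.

-17.5723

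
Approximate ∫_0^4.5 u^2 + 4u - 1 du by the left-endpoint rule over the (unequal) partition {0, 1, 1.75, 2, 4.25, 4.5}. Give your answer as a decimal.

37.53125

Subinterval widths: 1, 0.75, 0.25, 2.25, 0.25.
Left endpoints: 0, 1, 1.75, 2, 4.25.
f(0) = -1, f(1) = 4, f(1.75) = 9.0625, f(2) = 11, f(4.25) = 34.0625.
Sum = Σ Δu_i · f(u_i).
Sum = 37.53125.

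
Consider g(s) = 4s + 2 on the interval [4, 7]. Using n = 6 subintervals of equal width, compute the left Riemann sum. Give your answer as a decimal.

Δs = (7 − 4)/6 = 0.5.
Left endpoints: 4, 4.5, 5, 5.5, 6, 6.5.
g(4) = 18, g(4.5) = 20, g(5) = 22, g(5.5) = 24, g(6) = 26, g(6.5) = 28.
Sum = Δs · [g(4) + g(4.5) + g(5) + ...].
Sum = 69.

69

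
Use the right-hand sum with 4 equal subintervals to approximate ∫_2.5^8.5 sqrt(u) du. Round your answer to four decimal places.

14.8597

Δu = (8.5 − 2.5)/4 = 1.5.
Right endpoints: 4, 5.5, 7, 8.5.
f(4) ≈ 2.0000, f(5.5) ≈ 2.3452, f(7) ≈ 2.6458, f(8.5) ≈ 2.9155.
Sum = Δu · [f(4) + f(5.5) + f(7) + f(8.5)].
Sum ≈ 14.8597.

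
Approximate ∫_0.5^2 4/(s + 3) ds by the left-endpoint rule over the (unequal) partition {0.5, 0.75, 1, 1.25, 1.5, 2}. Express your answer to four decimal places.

Subinterval widths: 0.25, 0.25, 0.25, 0.25, 0.5.
Left endpoints: 0.5, 0.75, 1, 1.25, 1.5.
f(0.5) = 8/7, f(0.75) = 16/15, f(1) = 1, f(1.25) = 16/17, f(1.5) = 8/9.
Sum = Σ Δs_i · f(s_i).
Sum ≈ 1.4821.

1.4821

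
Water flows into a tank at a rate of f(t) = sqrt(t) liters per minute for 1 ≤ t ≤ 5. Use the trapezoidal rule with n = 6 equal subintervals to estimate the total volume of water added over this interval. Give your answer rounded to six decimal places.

Δt = (5 − 1)/6 = 2/3.
f(1) ≈ 1.000000, f(5/3) ≈ 1.290994, f(7/3) ≈ 1.527525, f(3) ≈ 1.732051, f(11/3) ≈ 1.914854, f(13/3) ≈ 2.081666, f(5) ≈ 2.236068.
T_6 = (Δt/2)·[f(t_0) + 2f(t_1) + ... + 2f(t_{5}) + f(t_6)].
Sum ≈ 6.776750.

6.776750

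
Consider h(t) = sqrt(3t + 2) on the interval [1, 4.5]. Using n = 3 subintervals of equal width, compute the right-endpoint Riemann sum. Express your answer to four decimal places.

Δt = (4.5 − 1)/3 = 7/6.
Right endpoints: 13/6, 10/3, 4.5.
h(13/6) ≈ 2.9155, h(10/3) ≈ 3.4641, h(4.5) ≈ 3.9370.
Sum = Δt · [h(13/6) + h(10/3) + h(4.5)].
Sum ≈ 12.0360.

12.0360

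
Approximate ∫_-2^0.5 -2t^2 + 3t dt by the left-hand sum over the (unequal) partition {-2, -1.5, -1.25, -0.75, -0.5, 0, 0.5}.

Subinterval widths: 0.5, 0.25, 0.5, 0.25, 0.5, 0.5.
Left endpoints: -2, -1.5, -1.25, -0.75, -0.5, 0.
f(-2) = -14, f(-1.5) = -9, f(-1.25) = -6.875, f(-0.75) = -3.375, f(-0.5) = -2, f(0) = 0.
Sum = Σ Δt_i · f(t_i).
Sum = -14.53125.

-14.53125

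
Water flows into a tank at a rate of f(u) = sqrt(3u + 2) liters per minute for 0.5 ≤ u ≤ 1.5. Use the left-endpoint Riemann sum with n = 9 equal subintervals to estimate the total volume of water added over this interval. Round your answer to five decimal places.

Δu = (1.5 − 0.5)/9 = 1/9.
Left endpoints: 0.5, 11/18, 13/18, 5/6, 17/18, 19/18, 7/6, 23/18, 25/18.
f(0.5) ≈ 1.87083, f(11/18) ≈ 1.95789, f(13/18) ≈ 2.04124, f(5/6) ≈ 2.12132, f(17/18) ≈ 2.19848, f(19/18) ≈ 2.27303, f(7/6) ≈ 2.34521, f(23/18) ≈ 2.41523, f(25/18) ≈ 2.48328.
Sum = Δu · [f(0.5) + f(11/18) + f(13/18) + ...].
Sum ≈ 2.18961.

2.18961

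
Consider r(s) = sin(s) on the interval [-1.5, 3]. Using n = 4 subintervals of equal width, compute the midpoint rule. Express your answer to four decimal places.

Δs = (3 − (-1.5))/4 = 1.125.
Midpoints: -0.9375, 0.1875, 1.3125, 2.4375.
r(-0.9375) ≈ -0.8061, r(0.1875) ≈ 0.1864, r(1.3125) ≈ 0.9668, r(2.4375) ≈ 0.6473.
Sum = Δs · [r(-0.9375) + r(0.1875) + r(1.3125) + r(2.4375)].
Sum ≈ 1.1188.

1.1188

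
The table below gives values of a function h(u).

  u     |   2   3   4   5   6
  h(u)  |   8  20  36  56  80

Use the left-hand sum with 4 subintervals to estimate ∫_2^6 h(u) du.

Δu = 1.
Sum = 1·[8 + 20 + 36 + 56] = 120.

120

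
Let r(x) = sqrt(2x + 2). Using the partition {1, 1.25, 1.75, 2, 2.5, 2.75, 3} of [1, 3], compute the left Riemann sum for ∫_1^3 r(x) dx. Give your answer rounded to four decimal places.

Subinterval widths: 0.25, 0.5, 0.25, 0.5, 0.25, 0.25.
Left endpoints: 1, 1.25, 1.75, 2, 2.5, 2.75.
r(1) ≈ 2.0000, r(1.25) ≈ 2.1213, r(1.75) ≈ 2.3452, r(2) ≈ 2.4495, r(2.5) ≈ 2.6458, r(2.75) ≈ 2.7386.
Sum = Σ Δx_i · r(x_i).
Sum ≈ 4.7178.

4.7178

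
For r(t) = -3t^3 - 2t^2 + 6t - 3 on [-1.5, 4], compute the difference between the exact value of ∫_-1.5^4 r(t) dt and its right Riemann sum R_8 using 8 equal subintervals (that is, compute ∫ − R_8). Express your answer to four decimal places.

73.3306

Exact integral: ∫_-1.5^4 r(t) dt ≈ -208.369792.
R_8 ≈ -281.700439.
Error ≈ -208.369792 − (-281.700439) ≈ 73.3306.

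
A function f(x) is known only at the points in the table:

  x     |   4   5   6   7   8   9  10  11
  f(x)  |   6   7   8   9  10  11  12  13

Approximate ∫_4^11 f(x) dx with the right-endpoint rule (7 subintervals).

70

Δx = 1.
Sum = 1·[7 + 8 + 9 + 10 + 11 + 12 + 13] = 70.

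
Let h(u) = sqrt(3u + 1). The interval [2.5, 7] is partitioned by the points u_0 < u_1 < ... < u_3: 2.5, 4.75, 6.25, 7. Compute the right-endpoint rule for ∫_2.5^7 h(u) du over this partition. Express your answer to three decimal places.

18.970

Subinterval widths: 2.25, 1.5, 0.75.
Right endpoints: 4.75, 6.25, 7.
h(4.75) ≈ 3.905, h(6.25) ≈ 4.444, h(7) ≈ 4.690.
Sum = Σ Δu_i · h(u_i).
Sum ≈ 18.970.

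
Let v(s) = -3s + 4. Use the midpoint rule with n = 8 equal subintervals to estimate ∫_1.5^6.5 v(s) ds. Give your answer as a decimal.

Δs = (6.5 − 1.5)/8 = 0.625.
Midpoints: 1.8125, 2.4375, 3.0625, 3.6875, 4.3125, 4.9375, 5.5625, 6.1875.
v(1.8125) = -1.4375, v(2.4375) = -3.3125, v(3.0625) = -5.1875, v(3.6875) = -7.0625, v(4.3125) = -8.9375, v(4.9375) = -10.8125, v(5.5625) = -12.6875, v(6.1875) = -14.5625.
Sum = Δs · [v(1.8125) + v(2.4375) + v(3.0625) + ...].
Sum = -40.

-40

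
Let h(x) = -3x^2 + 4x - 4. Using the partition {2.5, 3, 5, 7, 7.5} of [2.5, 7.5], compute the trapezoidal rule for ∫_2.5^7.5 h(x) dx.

Subinterval widths: 0.5, 2, 2, 0.5.
h(2.5) = -12.75, h(3) = -19, h(5) = -59, h(7) = -123, h(7.5) = -142.75.
On each subinterval the trapezoid contributes (Δx_i/2)·[h(x_{i-1}) + h(x_i)].
Sum = -334.375.

-334.375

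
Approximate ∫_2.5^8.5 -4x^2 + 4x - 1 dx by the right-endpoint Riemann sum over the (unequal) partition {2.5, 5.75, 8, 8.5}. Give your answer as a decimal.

-992.5625

Subinterval widths: 3.25, 2.25, 0.5.
Right endpoints: 5.75, 8, 8.5.
f(5.75) = -110.25, f(8) = -225, f(8.5) = -256.
Sum = Σ Δx_i · f(x_i).
Sum = -992.5625.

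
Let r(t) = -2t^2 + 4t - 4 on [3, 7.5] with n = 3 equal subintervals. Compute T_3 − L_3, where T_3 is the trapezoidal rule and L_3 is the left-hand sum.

-57.375

T_3 = -190.125.
L_3 = -132.75.
T_3 − L_3 = -57.375.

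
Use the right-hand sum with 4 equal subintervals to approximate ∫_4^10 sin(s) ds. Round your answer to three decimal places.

Δs = (10 − 4)/4 = 1.5.
Right endpoints: 5.5, 7, 8.5, 10.
f(5.5) ≈ -0.706, f(7) ≈ 0.657, f(8.5) ≈ 0.798, f(10) ≈ -0.544.
Sum = Δs · [f(5.5) + f(7) + f(8.5) + f(10)].
Sum ≈ 0.309.

0.309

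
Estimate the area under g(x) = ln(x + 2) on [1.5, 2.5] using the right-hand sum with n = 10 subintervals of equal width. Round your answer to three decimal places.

Δx = (2.5 − 1.5)/10 = 0.1.
Right endpoints: 1.6, 1.7, 1.8, 1.9, 2, 2.1, 2.2, 2.3, 2.4, 2.5.
g(1.6) ≈ 1.281, g(1.7) ≈ 1.308, g(1.8) ≈ 1.335, g(1.9) ≈ 1.361, g(2) ≈ 1.386, g(2.1) ≈ 1.411, g(2.2) ≈ 1.435, g(2.3) ≈ 1.459, g(2.4) ≈ 1.482, g(2.5) ≈ 1.504.
Sum = Δx · [g(1.6) + g(1.7) + g(1.8) + ...].
Sum ≈ 1.396.

1.396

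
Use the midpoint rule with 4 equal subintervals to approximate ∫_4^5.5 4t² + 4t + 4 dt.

170.9296875

Δt = (5.5 − 4)/4 = 0.375.
Midpoints: 4.1875, 4.5625, 4.9375, 5.3125.
f(4.1875) = 90.890625, f(4.5625) = 105.515625, f(4.9375) = 121.265625, f(5.3125) = 138.140625.
Sum = Δt · [f(4.1875) + f(4.5625) + f(4.9375) + f(5.3125)].
Sum = 170.9296875.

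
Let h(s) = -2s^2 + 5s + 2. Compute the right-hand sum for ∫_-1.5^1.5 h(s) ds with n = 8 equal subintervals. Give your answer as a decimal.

4.171875

Δs = (1.5 − (-1.5))/8 = 0.375.
Right endpoints: -1.125, -0.75, -0.375, 0, 0.375, 0.75, 1.125, 1.5.
h(-1.125) = -6.15625, h(-0.75) = -2.875, h(-0.375) = -0.15625, h(0) = 2, h(0.375) = 3.59375, h(0.75) = 4.625, h(1.125) = 5.09375, h(1.5) = 5.
Sum = Δs · [h(-1.125) + h(-0.75) + h(-0.375) + ...].
Sum = 4.171875.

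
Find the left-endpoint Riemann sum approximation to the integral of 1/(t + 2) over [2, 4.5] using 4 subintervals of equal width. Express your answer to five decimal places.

Δt = (4.5 − 2)/4 = 0.625.
Left endpoints: 2, 2.625, 3.25, 3.875.
f(2) = 0.25, f(2.625) = 8/37, f(3.25) = 4/21, f(3.875) = 8/47.
Sum = Δt · [f(2) + f(2.625) + f(3.25) + f(3.875)].
Sum ≈ 0.51682.

0.51682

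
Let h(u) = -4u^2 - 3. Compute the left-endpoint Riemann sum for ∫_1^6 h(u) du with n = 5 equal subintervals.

-235

Δu = (6 − 1)/5 = 1.
Left endpoints: 1, 2, 3, 4, 5.
h(1) = -7, h(2) = -19, h(3) = -39, h(4) = -67, h(5) = -103.
Sum = Δu · [h(1) + h(2) + h(3) + h(4) + h(5)].
Sum = -235.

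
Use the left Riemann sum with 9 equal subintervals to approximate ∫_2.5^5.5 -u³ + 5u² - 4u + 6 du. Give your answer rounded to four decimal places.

8.9861

Δu = (5.5 − 2.5)/9 = 1/3.
Left endpoints: 2.5, 17/6, 19/6, 3.5, 23/6, 25/6, 4.5, 29/6, 31/6.
f(2.5) = 11.625, f(17/6) = 2605/216, f(19/6) = 2531/216, f(3.5) = 10.375, f(23/6) = 1687/216, f(25/6) = 821/216, f(4.5) = -1.875, f(29/6) = -2039/216, f(31/6) = -4129/216.
Sum = Δu · [f(2.5) + f(17/6) + f(19/6) + ...].
Sum ≈ 8.9861.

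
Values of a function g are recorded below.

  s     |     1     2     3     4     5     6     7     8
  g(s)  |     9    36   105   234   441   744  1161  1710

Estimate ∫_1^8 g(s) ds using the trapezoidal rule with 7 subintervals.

3580.5

Δs = 1.
T_7 = (1/2)·[9 + 2·36 + 2·105 + 2·234 + 2·441 + 2·744 + 2·1161 + 1710] = 3580.5.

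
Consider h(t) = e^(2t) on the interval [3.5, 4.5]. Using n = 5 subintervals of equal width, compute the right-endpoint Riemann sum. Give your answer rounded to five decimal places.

Δt = (4.5 − 3.5)/5 = 0.2.
Right endpoints: 3.7, 3.9, 4.1, 4.3, 4.5.
h(3.7) ≈ 1635.98443, h(3.9) ≈ 2440.60198, h(4.1) ≈ 3640.95031, h(4.3) ≈ 5431.65959, h(4.5) ≈ 8103.08393.
Sum = Δt · [h(3.7) + h(3.9) + h(4.1) + h(4.3) + h(4.5)].
Sum ≈ 4250.45605.

4250.45605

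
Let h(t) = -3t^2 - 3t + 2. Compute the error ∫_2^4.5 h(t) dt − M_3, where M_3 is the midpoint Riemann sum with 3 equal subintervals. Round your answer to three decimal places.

Exact integral: ∫_2^4.5 h(t) dt = -102.5.
M_3 ≈ -102.06597.
Error ≈ -102.5 − (-102.06597) ≈ -0.434.

-0.434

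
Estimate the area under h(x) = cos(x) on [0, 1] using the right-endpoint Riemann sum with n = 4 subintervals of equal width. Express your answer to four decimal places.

0.7796

Δx = (1 − 0)/4 = 0.25.
Right endpoints: 0.25, 0.5, 0.75, 1.
h(0.25) ≈ 0.9689, h(0.5) ≈ 0.8776, h(0.75) ≈ 0.7317, h(1) ≈ 0.5403.
Sum = Δx · [h(0.25) + h(0.5) + h(0.75) + h(1)].
Sum ≈ 0.7796.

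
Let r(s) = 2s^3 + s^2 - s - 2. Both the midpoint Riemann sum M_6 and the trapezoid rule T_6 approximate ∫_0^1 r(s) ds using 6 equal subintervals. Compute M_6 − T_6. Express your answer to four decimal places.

M_6 ≈ -1.675926.
T_6 ≈ -1.648148.
M_6 − T_6 ≈ -0.0278.

-0.0278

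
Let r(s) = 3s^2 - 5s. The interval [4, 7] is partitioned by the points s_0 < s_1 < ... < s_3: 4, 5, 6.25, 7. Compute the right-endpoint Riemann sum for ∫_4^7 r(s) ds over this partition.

Subinterval widths: 1, 1.25, 0.75.
Right endpoints: 5, 6.25, 7.
r(5) = 50, r(6.25) = 85.9375, r(7) = 112.
Sum = Σ Δs_i · r(s_i).
Sum = 241.421875.

241.421875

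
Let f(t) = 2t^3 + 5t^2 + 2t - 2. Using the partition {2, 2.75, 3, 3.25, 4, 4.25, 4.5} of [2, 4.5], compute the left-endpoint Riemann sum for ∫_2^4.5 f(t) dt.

Subinterval widths: 0.75, 0.25, 0.25, 0.75, 0.25, 0.25.
Left endpoints: 2, 2.75, 3, 3.25, 4, 4.25.
f(2) = 38, f(2.75) = 82.90625, f(3) = 103, f(3.25) = 125.96875, f(4) = 214, f(4.25) = 250.34375.
Sum = Σ Δt_i · f(t_i).
Sum = 285.5390625.

285.5390625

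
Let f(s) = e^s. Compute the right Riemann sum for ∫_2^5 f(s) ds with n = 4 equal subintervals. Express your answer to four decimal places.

200.4575

Δs = (5 − 2)/4 = 0.75.
Right endpoints: 2.75, 3.5, 4.25, 5.
f(2.75) ≈ 15.6426, f(3.5) ≈ 33.1155, f(4.25) ≈ 70.1054, f(5) ≈ 148.4132.
Sum = Δs · [f(2.75) + f(3.5) + f(4.25) + f(5)].
Sum ≈ 200.4575.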